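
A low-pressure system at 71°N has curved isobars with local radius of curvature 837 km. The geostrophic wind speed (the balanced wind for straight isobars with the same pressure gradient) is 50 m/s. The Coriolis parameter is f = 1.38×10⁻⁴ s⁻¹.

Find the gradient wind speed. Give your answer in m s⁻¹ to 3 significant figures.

Around a low, centrifugal force acts outward with Coriolis, so pressure-gradient force balances both:
(1/ρ)|∂P/∂n| = fV + V²/R  →  V² + fR·V − fR·V_g = 0
With fR = 1.38×10⁻⁴ × 837×10³ m = 116 m/s:
V = [−fR + √((fR)² + 4 fR V_g)]/2 = [−116 + √(116² + 4×116×50)]/2 = 37.7 m/s
Subgeostrophic (V < V_g = 50 m/s), as expected around a low.

37.7 m s⁻¹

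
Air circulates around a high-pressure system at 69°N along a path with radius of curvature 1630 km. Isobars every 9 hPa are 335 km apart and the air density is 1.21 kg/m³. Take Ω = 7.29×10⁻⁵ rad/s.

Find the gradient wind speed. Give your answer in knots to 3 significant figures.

34.5 knots

Coriolis parameter at 69°N:
f = 2Ω sin φ = 2 × 7.29×10⁻⁵ × sin 69° = 1.36×10⁻⁴ s⁻¹
Pressure gradient: |∂P/∂n| = 900 Pa / 335000 m = 2.69×10⁻³ Pa/m
Geostrophic speed: V_g = |∂P/∂n|/(fρ) = 2.69×10⁻³/(1.36×10⁻⁴ × 1.21) = 16.3 m/s
Around a high, pressure-gradient force acts outward with centrifugal, so Coriolis balances both:
fV = (1/ρ)|∂P/∂n| + V²/R  →  V² − fR·V + fR·V_g = 0
With fR = 1.36×10⁻⁴ × 1630×10³ m = 222 m/s:
V = [fR − √((fR)² − 4 fR V_g)]/2 = [222 − √(222² − 4×222×16.3)]/2 = 17.7 m/s
Supergeostrophic (V > V_g = 16.3 m/s), as expected around a high.
Converting: 17.7 m/s × 1.944 = 34.5 knots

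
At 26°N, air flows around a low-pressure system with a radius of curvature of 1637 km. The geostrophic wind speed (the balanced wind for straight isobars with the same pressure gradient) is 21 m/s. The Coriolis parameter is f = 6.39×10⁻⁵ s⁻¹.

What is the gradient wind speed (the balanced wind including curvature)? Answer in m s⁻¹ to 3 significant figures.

17.9 m s⁻¹

Around a low, centrifugal force acts outward with Coriolis, so pressure-gradient force balances both:
(1/ρ)|∂P/∂n| = fV + V²/R  →  V² + fR·V − fR·V_g = 0
With fR = 6.39×10⁻⁵ × 1637×10³ m = 105 m/s:
V = [−fR + √((fR)² + 4 fR V_g)]/2 = [−105 + √(105² + 4×105×21)]/2 = 17.9 m/s
Subgeostrophic (V < V_g = 21 m/s), as expected around a low.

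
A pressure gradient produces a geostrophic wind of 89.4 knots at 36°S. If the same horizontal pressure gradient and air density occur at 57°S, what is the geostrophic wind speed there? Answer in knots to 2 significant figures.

63 knots

With the same pressure gradient and density, V_g ∝ 1/f ∝ 1/sin φ.
V₂ = V₁ · sin φ₁ / sin φ₂ = 89.4 × sin 36° / sin 57°
V₂ = 89.4 × 0.5878/0.8387 = 63 knots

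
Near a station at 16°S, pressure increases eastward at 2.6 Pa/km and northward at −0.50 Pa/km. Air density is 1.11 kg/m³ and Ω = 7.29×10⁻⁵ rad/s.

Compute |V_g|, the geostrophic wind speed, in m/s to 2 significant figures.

59 m/s

Coriolis parameter at 16°S:
f = 2Ω sin φ = 2 × 7.29×10⁻⁵ × sin 16° = 4.02×10⁻⁵ s⁻¹
In the Southern Hemisphere f is negative: f = −4.02×10⁻⁵ s⁻¹.
Component geostrophic relations (x east, y north):
u_g = −(1/(fρ)) ∂P/∂y,  v_g = (1/(fρ)) ∂P/∂x
u_g = −(−0.50×10⁻³)/(−4.02×10⁻⁵ × 1.11) = −11.2 m/s;  v_g = (2.6×10⁻³)/(−4.02×10⁻⁵ × 1.11) = −58.3 m/s
|V_g| = √(u_g² + v_g²) = 59.4 m/s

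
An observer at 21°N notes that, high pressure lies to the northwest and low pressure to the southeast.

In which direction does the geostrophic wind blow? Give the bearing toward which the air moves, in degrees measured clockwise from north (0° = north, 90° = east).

225°

The pressure-gradient force points toward the southeast (bearing 135°).
Geostrophic balance: in the Northern Hemisphere the Coriolis force deflects motion to the right, so the geostrophic wind blows 90° to the right of the pressure-gradient force (low pressure on the left).
Rotating 135° by 90° clockwise gives 225° — the wind blows toward the southwest.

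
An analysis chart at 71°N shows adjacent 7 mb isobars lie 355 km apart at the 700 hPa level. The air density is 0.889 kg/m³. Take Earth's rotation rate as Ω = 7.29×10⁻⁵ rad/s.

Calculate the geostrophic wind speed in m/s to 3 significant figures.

Coriolis parameter at 71°N:
f = 2Ω sin φ = 2 × 7.29×10⁻⁵ × sin 71° = 1.38×10⁻⁴ s⁻¹
Pressure gradient: |∂P/∂n| = 700 Pa / 355000 m = 1.97×10⁻³ Pa/m
Geostrophic balance (pressure-gradient force = Coriolis force):
V_g = (1/(fρ)) |∂P/∂n| = 1.97×10⁻³ / (1.38×10⁻⁴ × 0.889) = 16.1 m/s

16.1 m/s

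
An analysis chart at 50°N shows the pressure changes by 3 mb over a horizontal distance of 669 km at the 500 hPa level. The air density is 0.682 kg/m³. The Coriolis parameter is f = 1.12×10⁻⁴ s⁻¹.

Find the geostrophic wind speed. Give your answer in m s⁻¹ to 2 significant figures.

Pressure gradient: |∂P/∂n| = 300 Pa / 669000 m = 4.48×10⁻⁴ Pa/m
Geostrophic balance (pressure-gradient force = Coriolis force):
V_g = (1/(fρ)) |∂P/∂n| = 4.48×10⁻⁴ / (1.12×10⁻⁴ × 0.682) = 5.87 m/s

5.9 m s⁻¹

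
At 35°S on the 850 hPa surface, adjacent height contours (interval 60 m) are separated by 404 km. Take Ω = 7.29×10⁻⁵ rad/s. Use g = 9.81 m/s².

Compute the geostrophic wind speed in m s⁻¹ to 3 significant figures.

17.4 m s⁻¹

Coriolis parameter at 35°S:
f = 2Ω sin φ = 2 × 7.29×10⁻⁵ × sin 35° = 8.36×10⁻⁵ s⁻¹
Height gradient: |∂Z/∂n| = 60 m / 404000 m = 1.49×10⁻⁴
On a pressure surface, geostrophic balance gives V_g = (g/f)|∂Z/∂n|:
V_g = 9.81 × 1.49×10⁻⁴ / 8.36×10⁻⁵ = 17.4 m/s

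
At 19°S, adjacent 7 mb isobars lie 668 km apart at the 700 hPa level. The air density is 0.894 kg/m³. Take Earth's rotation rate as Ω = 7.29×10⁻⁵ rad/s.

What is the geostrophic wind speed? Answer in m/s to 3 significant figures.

24.7 m/s

Coriolis parameter at 19°S:
f = 2Ω sin φ = 2 × 7.29×10⁻⁵ × sin 19° = 4.75×10⁻⁵ s⁻¹
Pressure gradient: |∂P/∂n| = 700 Pa / 668000 m = 1.05×10⁻³ Pa/m
Geostrophic balance (pressure-gradient force = Coriolis force):
V_g = (1/(fρ)) |∂P/∂n| = 1.05×10⁻³ / (4.75×10⁻⁵ × 0.894) = 24.7 m/s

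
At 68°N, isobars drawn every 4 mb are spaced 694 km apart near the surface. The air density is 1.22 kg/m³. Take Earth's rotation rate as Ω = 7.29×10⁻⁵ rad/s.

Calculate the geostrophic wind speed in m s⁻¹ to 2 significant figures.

Coriolis parameter at 68°N:
f = 2Ω sin φ = 2 × 7.29×10⁻⁵ × sin 68° = 1.35×10⁻⁴ s⁻¹
Pressure gradient: |∂P/∂n| = 400 Pa / 694000 m = 5.76×10⁻⁴ Pa/m
Geostrophic balance (pressure-gradient force = Coriolis force):
V_g = (1/(fρ)) |∂P/∂n| = 5.76×10⁻⁴ / (1.35×10⁻⁴ × 1.22) = 3.49 m/s

3.5 m s⁻¹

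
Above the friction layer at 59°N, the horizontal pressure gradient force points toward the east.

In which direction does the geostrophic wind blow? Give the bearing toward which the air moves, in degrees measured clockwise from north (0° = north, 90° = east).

The pressure-gradient force points toward the east (bearing 090°).
Geostrophic balance: in the Northern Hemisphere the Coriolis force deflects motion to the right, so the geostrophic wind blows 90° to the right of the pressure-gradient force (low pressure on the left).
Rotating 090° by 90° clockwise gives 180° — the wind blows toward the south.

180°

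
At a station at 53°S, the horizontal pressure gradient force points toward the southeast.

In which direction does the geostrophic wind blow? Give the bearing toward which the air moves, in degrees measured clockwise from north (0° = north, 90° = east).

045°

The pressure-gradient force points toward the southeast (bearing 135°).
Geostrophic balance: in the Southern Hemisphere the Coriolis force deflects motion to the left, so the geostrophic wind blows 90° to the left of the pressure-gradient force (low pressure on the right).
Rotating 135° by 90° counterclockwise gives 045° — the wind blows toward the northeast.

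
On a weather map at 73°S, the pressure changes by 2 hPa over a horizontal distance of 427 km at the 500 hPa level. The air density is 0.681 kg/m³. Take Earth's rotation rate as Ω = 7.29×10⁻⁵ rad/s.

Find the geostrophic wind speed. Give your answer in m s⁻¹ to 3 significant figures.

Coriolis parameter at 73°S:
f = 2Ω sin φ = 2 × 7.29×10⁻⁵ × sin 73° = 1.39×10⁻⁴ s⁻¹
Pressure gradient: |∂P/∂n| = 200 Pa / 427000 m = 4.68×10⁻⁴ Pa/m
Geostrophic balance (pressure-gradient force = Coriolis force):
V_g = (1/(fρ)) |∂P/∂n| = 4.68×10⁻⁴ / (1.39×10⁻⁴ × 0.681) = 4.93 m/s

4.93 m s⁻¹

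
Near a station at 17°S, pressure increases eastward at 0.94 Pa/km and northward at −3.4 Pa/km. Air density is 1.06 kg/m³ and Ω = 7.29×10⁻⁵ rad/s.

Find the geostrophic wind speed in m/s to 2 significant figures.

Coriolis parameter at 17°S:
f = 2Ω sin φ = 2 × 7.29×10⁻⁵ × sin 17° = 4.26×10⁻⁵ s⁻¹
In the Southern Hemisphere f is negative: f = −4.26×10⁻⁵ s⁻¹.
Component geostrophic relations (x east, y north):
u_g = −(1/(fρ)) ∂P/∂y,  v_g = (1/(fρ)) ∂P/∂x
u_g = −(−3.4×10⁻³)/(−4.26×10⁻⁵ × 1.06) = −75.2 m/s;  v_g = (0.94×10⁻³)/(−4.26×10⁻⁵ × 1.06) = −20.8 m/s
|V_g| = √(u_g² + v_g²) = 78.1 m/s

78 m/s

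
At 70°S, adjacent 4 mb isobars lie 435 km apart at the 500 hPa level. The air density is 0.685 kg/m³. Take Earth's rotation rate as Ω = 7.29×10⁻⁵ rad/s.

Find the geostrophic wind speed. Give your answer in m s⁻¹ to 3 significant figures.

Coriolis parameter at 70°S:
f = 2Ω sin φ = 2 × 7.29×10⁻⁵ × sin 70° = 1.37×10⁻⁴ s⁻¹
Pressure gradient: |∂P/∂n| = 400 Pa / 435000 m = 9.20×10⁻⁴ Pa/m
Geostrophic balance (pressure-gradient force = Coriolis force):
V_g = (1/(fρ)) |∂P/∂n| = 9.20×10⁻⁴ / (1.37×10⁻⁴ × 0.685) = 9.80 m/s

9.80 m s⁻¹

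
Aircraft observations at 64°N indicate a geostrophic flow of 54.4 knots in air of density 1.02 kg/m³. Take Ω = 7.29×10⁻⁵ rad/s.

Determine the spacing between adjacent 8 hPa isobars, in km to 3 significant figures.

Coriolis parameter at 64°N:
f = 2Ω sin φ = 2 × 7.29×10⁻⁵ × sin 64° = 1.31×10⁻⁴ s⁻¹
Wind speed in SI: 54.4 knots = 28.0 m/s
Geostrophic balance rearranged: |∂P/∂n| = f ρ V_g
|∂P/∂n| = 1.31×10⁻⁴ × 1.02 × 28.0 = 3.74×10⁻³ Pa/m
Isobar spacing: Δn = ΔP/|∂P/∂n| = 800 Pa / 3.74×10⁻³ Pa/m = 213863 m ≈ 214 km

214 km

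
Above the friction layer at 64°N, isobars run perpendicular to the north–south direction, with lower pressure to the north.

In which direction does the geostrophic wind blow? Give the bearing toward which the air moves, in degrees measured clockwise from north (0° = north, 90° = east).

090°

The pressure-gradient force points toward the north (bearing 000°).
Geostrophic balance: in the Northern Hemisphere the Coriolis force deflects motion to the right, so the geostrophic wind blows 90° to the right of the pressure-gradient force (low pressure on the left).
Rotating 000° by 90° clockwise gives 090° — the wind blows toward the east.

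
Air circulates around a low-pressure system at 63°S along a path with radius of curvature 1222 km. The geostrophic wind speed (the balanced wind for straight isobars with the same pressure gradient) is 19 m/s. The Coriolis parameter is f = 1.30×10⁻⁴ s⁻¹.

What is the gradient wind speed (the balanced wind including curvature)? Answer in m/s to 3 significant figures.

Around a low, centrifugal force acts outward with Coriolis, so pressure-gradient force balances both:
(1/ρ)|∂P/∂n| = fV + V²/R  →  V² + fR·V − fR·V_g = 0
With fR = 1.30×10⁻⁴ × 1222×10³ m = 159 m/s:
V = [−fR + √((fR)² + 4 fR V_g)]/2 = [−159 + √(159² + 4×159×19)]/2 = 17.1 m/s
Subgeostrophic (V < V_g = 19 m/s), as expected around a low.

17.1 m/s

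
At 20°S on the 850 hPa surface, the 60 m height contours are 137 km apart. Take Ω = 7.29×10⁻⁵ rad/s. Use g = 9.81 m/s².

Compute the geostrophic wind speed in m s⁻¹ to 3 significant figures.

Coriolis parameter at 20°S:
f = 2Ω sin φ = 2 × 7.29×10⁻⁵ × sin 20° = 4.99×10⁻⁵ s⁻¹
Height gradient: |∂Z/∂n| = 60 m / 137000 m = 4.38×10⁻⁴
On a pressure surface, geostrophic balance gives V_g = (g/f)|∂Z/∂n|:
V_g = 9.81 × 4.38×10⁻⁴ / 4.99×10⁻⁵ = 86.2 m/s

86.2 m s⁻¹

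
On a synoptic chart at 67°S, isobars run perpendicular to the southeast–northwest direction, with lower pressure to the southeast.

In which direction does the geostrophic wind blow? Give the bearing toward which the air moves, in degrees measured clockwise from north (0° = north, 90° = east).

045°

The pressure-gradient force points toward the southeast (bearing 135°).
Geostrophic balance: in the Southern Hemisphere the Coriolis force deflects motion to the left, so the geostrophic wind blows 90° to the left of the pressure-gradient force (low pressure on the right).
Rotating 135° by 90° counterclockwise gives 045° — the wind blows toward the northeast.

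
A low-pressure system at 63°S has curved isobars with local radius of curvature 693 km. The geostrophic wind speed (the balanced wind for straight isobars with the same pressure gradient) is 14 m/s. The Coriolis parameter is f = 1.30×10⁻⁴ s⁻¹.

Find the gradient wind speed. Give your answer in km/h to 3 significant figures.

44.3 km/h

Around a low, centrifugal force acts outward with Coriolis, so pressure-gradient force balances both:
(1/ρ)|∂P/∂n| = fV + V²/R  →  V² + fR·V − fR·V_g = 0
With fR = 1.30×10⁻⁴ × 693×10³ m = 90.1 m/s:
V = [−fR + √((fR)² + 4 fR V_g)]/2 = [−90.1 + √(90.1² + 4×90.1×14)]/2 = 12.3 m/s
Subgeostrophic (V < V_g = 14 m/s), as expected around a low.
Converting: 12.3 m/s × 3.6 = 44.3 km/h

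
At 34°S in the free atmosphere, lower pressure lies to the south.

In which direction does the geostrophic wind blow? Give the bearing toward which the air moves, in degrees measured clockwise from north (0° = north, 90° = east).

The pressure-gradient force points toward the south (bearing 180°).
Geostrophic balance: in the Southern Hemisphere the Coriolis force deflects motion to the left, so the geostrophic wind blows 90° to the left of the pressure-gradient force (low pressure on the right).
Rotating 180° by 90° counterclockwise gives 090° — the wind blows toward the east.

090°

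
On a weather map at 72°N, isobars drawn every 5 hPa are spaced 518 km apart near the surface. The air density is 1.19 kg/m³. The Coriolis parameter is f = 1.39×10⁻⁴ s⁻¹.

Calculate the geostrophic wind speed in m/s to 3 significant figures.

Pressure gradient: |∂P/∂n| = 500 Pa / 518000 m = 9.65×10⁻⁴ Pa/m
Geostrophic balance (pressure-gradient force = Coriolis force):
V_g = (1/(fρ)) |∂P/∂n| = 9.65×10⁻⁴ / (1.39×10⁻⁴ × 1.19) = 5.84 m/s

5.84 m/s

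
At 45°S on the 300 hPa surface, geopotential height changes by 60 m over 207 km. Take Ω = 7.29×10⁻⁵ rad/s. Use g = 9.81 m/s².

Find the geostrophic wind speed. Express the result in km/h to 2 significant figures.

Coriolis parameter at 45°S:
f = 2Ω sin φ = 2 × 7.29×10⁻⁵ × sin 45° = 1.03×10⁻⁴ s⁻¹
Height gradient: |∂Z/∂n| = 60 m / 207000 m = 2.90×10⁻⁴
On a pressure surface, geostrophic balance gives V_g = (g/f)|∂Z/∂n|:
V_g = 9.81 × 2.90×10⁻⁴ / 1.03×10⁻⁴ = 27.6 m/s
Converting: 27.6 m/s × 3.6 = 99 km/h

99 km/h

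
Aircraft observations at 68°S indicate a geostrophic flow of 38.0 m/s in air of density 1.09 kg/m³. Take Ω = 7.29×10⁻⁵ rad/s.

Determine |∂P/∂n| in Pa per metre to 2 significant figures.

5.6×10⁻³ Pa/m

Coriolis parameter at 68°S:
f = 2Ω sin φ = 2 × 7.29×10⁻⁵ × sin 68° = 1.35×10⁻⁴ s⁻¹
Geostrophic balance rearranged: |∂P/∂n| = f ρ V_g
|∂P/∂n| = 1.35×10⁻⁴ × 1.09 × 38.0 = 5.60×10⁻³ Pa/m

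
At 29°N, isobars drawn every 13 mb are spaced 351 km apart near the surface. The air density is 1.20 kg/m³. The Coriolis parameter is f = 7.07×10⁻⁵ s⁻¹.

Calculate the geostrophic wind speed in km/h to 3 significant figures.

157 km/h

Pressure gradient: |∂P/∂n| = 1300 Pa / 351000 m = 3.70×10⁻³ Pa/m
Geostrophic balance (pressure-gradient force = Coriolis force):
V_g = (1/(fρ)) |∂P/∂n| = 3.70×10⁻³ / (7.07×10⁻⁵ × 1.20) = 43.7 m/s
Converting: 43.7 m/s × 3.6 = 157 km/h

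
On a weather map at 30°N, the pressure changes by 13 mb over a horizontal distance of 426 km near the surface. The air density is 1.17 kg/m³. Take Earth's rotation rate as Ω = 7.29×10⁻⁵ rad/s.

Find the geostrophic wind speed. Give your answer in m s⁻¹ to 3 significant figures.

35.8 m s⁻¹

Coriolis parameter at 30°N:
f = 2Ω sin φ = 2 × 7.29×10⁻⁵ × sin 30° = 7.29×10⁻⁵ s⁻¹
Pressure gradient: |∂P/∂n| = 1300 Pa / 426000 m = 3.05×10⁻³ Pa/m
Geostrophic balance (pressure-gradient force = Coriolis force):
V_g = (1/(fρ)) |∂P/∂n| = 3.05×10⁻³ / (7.29×10⁻⁵ × 1.17) = 35.8 m/s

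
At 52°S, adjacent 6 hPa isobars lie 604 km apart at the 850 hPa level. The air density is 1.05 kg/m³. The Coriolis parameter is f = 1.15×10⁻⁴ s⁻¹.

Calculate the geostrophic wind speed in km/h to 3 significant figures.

29.6 km/h

Pressure gradient: |∂P/∂n| = 600 Pa / 604000 m = 9.93×10⁻⁴ Pa/m
Geostrophic balance (pressure-gradient force = Coriolis force):
V_g = (1/(fρ)) |∂P/∂n| = 9.93×10⁻⁴ / (1.15×10⁻⁴ × 1.05) = 8.23 m/s
Converting: 8.23 m/s × 3.6 = 29.6 km/h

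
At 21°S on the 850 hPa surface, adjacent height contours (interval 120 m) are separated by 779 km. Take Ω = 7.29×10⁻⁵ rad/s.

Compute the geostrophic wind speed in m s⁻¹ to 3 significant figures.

Coriolis parameter at 21°S:
f = 2Ω sin φ = 2 × 7.29×10⁻⁵ × sin 21° = 5.23×10⁻⁵ s⁻¹
Height gradient: |∂Z/∂n| = 120 m / 779000 m = 1.54×10⁻⁴
On a pressure surface, geostrophic balance gives V_g = (g/f)|∂Z/∂n|:
V_g = 9.81 × 1.54×10⁻⁴ / 5.23×10⁻⁵ = 28.9 m/s

28.9 m s⁻¹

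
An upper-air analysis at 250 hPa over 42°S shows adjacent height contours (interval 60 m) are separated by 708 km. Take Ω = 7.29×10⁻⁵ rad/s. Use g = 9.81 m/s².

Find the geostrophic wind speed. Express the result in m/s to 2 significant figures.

8.5 m/s

Coriolis parameter at 42°S:
f = 2Ω sin φ = 2 × 7.29×10⁻⁵ × sin 42° = 9.76×10⁻⁵ s⁻¹
Height gradient: |∂Z/∂n| = 60 m / 708000 m = 8.47×10⁻⁵
On a pressure surface, geostrophic balance gives V_g = (g/f)|∂Z/∂n|:
V_g = 9.81 × 8.47×10⁻⁵ / 9.76×10⁻⁵ = 8.52 m/s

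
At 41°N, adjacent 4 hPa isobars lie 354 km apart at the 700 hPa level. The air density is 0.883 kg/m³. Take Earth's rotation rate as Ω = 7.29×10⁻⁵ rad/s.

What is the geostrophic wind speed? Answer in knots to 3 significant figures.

Coriolis parameter at 41°N:
f = 2Ω sin φ = 2 × 7.29×10⁻⁵ × sin 41° = 9.57×10⁻⁵ s⁻¹
Pressure gradient: |∂P/∂n| = 400 Pa / 354000 m = 1.13×10⁻³ Pa/m
Geostrophic balance (pressure-gradient force = Coriolis force):
V_g = (1/(fρ)) |∂P/∂n| = 1.13×10⁻³ / (9.57×10⁻⁵ × 0.883) = 13.4 m/s
Converting: 13.4 m/s × 1.944 = 26.0 knots

26.0 knots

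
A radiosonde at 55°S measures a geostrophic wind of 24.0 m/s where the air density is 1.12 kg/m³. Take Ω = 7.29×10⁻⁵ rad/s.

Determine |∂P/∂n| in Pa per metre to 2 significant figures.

3.2×10⁻³ Pa/m

Coriolis parameter at 55°S:
f = 2Ω sin φ = 2 × 7.29×10⁻⁵ × sin 55° = 1.19×10⁻⁴ s⁻¹
Geostrophic balance rearranged: |∂P/∂n| = f ρ V_g
|∂P/∂n| = 1.19×10⁻⁴ × 1.12 × 24.0 = 3.21×10⁻³ Pa/m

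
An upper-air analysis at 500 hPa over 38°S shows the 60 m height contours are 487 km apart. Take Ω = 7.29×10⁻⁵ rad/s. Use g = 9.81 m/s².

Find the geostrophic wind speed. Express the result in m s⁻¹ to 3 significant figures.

Coriolis parameter at 38°S:
f = 2Ω sin φ = 2 × 7.29×10⁻⁵ × sin 38° = 8.98×10⁻⁵ s⁻¹
Height gradient: |∂Z/∂n| = 60 m / 487000 m = 1.23×10⁻⁴
On a pressure surface, geostrophic balance gives V_g = (g/f)|∂Z/∂n|:
V_g = 9.81 × 1.23×10⁻⁴ / 8.98×10⁻⁵ = 13.5 m/s

13.5 m s⁻¹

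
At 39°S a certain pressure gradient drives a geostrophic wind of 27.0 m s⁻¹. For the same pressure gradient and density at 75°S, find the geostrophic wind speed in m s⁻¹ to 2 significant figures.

18 m s⁻¹

With the same pressure gradient and density, V_g ∝ 1/f ∝ 1/sin φ.
V₂ = V₁ · sin φ₁ / sin φ₂ = 27.0 × sin 39° / sin 75°
V₂ = 27.0 × 0.6293/0.9659 = 18 m s⁻¹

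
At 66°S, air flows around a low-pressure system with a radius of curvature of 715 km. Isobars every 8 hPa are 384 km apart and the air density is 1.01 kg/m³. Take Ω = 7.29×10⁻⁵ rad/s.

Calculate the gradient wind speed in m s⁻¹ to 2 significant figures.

Coriolis parameter at 66°S:
f = 2Ω sin φ = 2 × 7.29×10⁻⁵ × sin 66° = 1.33×10⁻⁴ s⁻¹
Pressure gradient: |∂P/∂n| = 800 Pa / 384000 m = 2.08×10⁻³ Pa/m
Geostrophic speed: V_g = |∂P/∂n|/(fρ) = 2.08×10⁻³/(1.33×10⁻⁴ × 1.01) = 15.5 m/s
Around a low, centrifugal force acts outward with Coriolis, so pressure-gradient force balances both:
(1/ρ)|∂P/∂n| = fV + V²/R  →  V² + fR·V − fR·V_g = 0
With fR = 1.33×10⁻⁴ × 715×10³ m = 95.2 m/s:
V = [−fR + √((fR)² + 4 fR V_g)]/2 = [−95.2 + √(95.2² + 4×95.2×15.5)]/2 = 13.6 m/s
Subgeostrophic (V < V_g = 15.5 m/s), as expected around a low.

14 m s⁻¹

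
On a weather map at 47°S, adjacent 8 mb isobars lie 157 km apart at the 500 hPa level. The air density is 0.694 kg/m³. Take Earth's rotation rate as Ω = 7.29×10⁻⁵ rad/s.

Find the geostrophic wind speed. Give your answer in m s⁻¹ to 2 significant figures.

69 m s⁻¹

Coriolis parameter at 47°S:
f = 2Ω sin φ = 2 × 7.29×10⁻⁵ × sin 47° = 1.07×10⁻⁴ s⁻¹
Pressure gradient: |∂P/∂n| = 800 Pa / 157000 m = 5.10×10⁻³ Pa/m
Geostrophic balance (pressure-gradient force = Coriolis force):
V_g = (1/(fρ)) |∂P/∂n| = 5.10×10⁻³ / (1.07×10⁻⁴ × 0.694) = 68.9 m/s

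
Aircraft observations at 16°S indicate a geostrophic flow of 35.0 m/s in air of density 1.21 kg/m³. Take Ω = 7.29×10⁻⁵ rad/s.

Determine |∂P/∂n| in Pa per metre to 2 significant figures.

1.7×10⁻³ Pa/m

Coriolis parameter at 16°S:
f = 2Ω sin φ = 2 × 7.29×10⁻⁵ × sin 16° = 4.02×10⁻⁵ s⁻¹
Geostrophic balance rearranged: |∂P/∂n| = f ρ V_g
|∂P/∂n| = 4.02×10⁻⁵ × 1.21 × 35.0 = 1.70×10⁻³ Pa/m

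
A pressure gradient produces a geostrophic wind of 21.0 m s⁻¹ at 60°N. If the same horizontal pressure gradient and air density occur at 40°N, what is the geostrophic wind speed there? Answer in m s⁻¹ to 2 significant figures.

28 m s⁻¹

With the same pressure gradient and density, V_g ∝ 1/f ∝ 1/sin φ.
V₂ = V₁ · sin φ₁ / sin φ₂ = 21.0 × sin 60° / sin 40°
V₂ = 21.0 × 0.8660/0.6428 = 28 m s⁻¹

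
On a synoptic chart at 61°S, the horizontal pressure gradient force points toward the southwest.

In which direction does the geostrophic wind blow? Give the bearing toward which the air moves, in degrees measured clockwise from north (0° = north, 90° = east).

135°

The pressure-gradient force points toward the southwest (bearing 225°).
Geostrophic balance: in the Southern Hemisphere the Coriolis force deflects motion to the left, so the geostrophic wind blows 90° to the left of the pressure-gradient force (low pressure on the right).
Rotating 225° by 90° counterclockwise gives 135° — the wind blows toward the southeast.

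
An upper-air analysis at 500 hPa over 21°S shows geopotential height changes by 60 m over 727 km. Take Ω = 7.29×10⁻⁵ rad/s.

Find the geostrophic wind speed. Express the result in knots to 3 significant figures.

30.1 knots

Coriolis parameter at 21°S:
f = 2Ω sin φ = 2 × 7.29×10⁻⁵ × sin 21° = 5.23×10⁻⁵ s⁻¹
Height gradient: |∂Z/∂n| = 60 m / 727000 m = 8.25×10⁻⁵
On a pressure surface, geostrophic balance gives V_g = (g/f)|∂Z/∂n|:
V_g = 9.81 × 8.25×10⁻⁵ / 5.23×10⁻⁵ = 15.5 m/s
Converting: 15.5 m/s × 1.944 = 30.1 knots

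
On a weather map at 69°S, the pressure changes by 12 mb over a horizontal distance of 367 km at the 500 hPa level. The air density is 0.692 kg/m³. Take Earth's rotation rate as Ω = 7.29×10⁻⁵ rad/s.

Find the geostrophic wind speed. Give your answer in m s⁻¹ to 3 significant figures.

34.7 m s⁻¹

Coriolis parameter at 69°S:
f = 2Ω sin φ = 2 × 7.29×10⁻⁵ × sin 69° = 1.36×10⁻⁴ s⁻¹
Pressure gradient: |∂P/∂n| = 1200 Pa / 367000 m = 3.27×10⁻³ Pa/m
Geostrophic balance (pressure-gradient force = Coriolis force):
V_g = (1/(fρ)) |∂P/∂n| = 3.27×10⁻³ / (1.36×10⁻⁴ × 0.692) = 34.7 m/s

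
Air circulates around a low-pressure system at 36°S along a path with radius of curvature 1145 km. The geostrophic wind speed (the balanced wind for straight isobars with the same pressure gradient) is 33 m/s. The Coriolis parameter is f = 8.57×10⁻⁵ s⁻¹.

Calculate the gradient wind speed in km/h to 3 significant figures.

93.9 km/h

Around a low, centrifugal force acts outward with Coriolis, so pressure-gradient force balances both:
(1/ρ)|∂P/∂n| = fV + V²/R  →  V² + fR·V − fR·V_g = 0
With fR = 8.57×10⁻⁵ × 1145×10³ m = 98.1 m/s:
V = [−fR + √((fR)² + 4 fR V_g)]/2 = [−98.1 + √(98.1² + 4×98.1×33)]/2 = 26.1 m/s
Subgeostrophic (V < V_g = 33 m/s), as expected around a low.
Converting: 26.1 m/s × 3.6 = 93.9 km/h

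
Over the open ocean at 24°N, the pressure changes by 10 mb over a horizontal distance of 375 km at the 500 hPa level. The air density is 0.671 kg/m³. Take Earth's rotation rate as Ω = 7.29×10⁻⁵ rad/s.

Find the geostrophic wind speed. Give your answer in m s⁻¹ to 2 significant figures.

67 m s⁻¹

Coriolis parameter at 24°N:
f = 2Ω sin φ = 2 × 7.29×10⁻⁵ × sin 24° = 5.93×10⁻⁵ s⁻¹
Pressure gradient: |∂P/∂n| = 1000 Pa / 375000 m = 2.67×10⁻³ Pa/m
Geostrophic balance (pressure-gradient force = Coriolis force):
V_g = (1/(fρ)) |∂P/∂n| = 2.67×10⁻³ / (5.93×10⁻⁵ × 0.671) = 67.0 m/s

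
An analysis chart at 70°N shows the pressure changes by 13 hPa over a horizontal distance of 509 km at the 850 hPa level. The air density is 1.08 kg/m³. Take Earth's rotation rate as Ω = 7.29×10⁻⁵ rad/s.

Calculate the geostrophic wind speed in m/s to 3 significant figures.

Coriolis parameter at 70°N:
f = 2Ω sin φ = 2 × 7.29×10⁻⁵ × sin 70° = 1.37×10⁻⁴ s⁻¹
Pressure gradient: |∂P/∂n| = 1300 Pa / 509000 m = 2.55×10⁻³ Pa/m
Geostrophic balance (pressure-gradient force = Coriolis force):
V_g = (1/(fρ)) |∂P/∂n| = 2.55×10⁻³ / (1.37×10⁻⁴ × 1.08) = 17.3 m/s

17.3 m/s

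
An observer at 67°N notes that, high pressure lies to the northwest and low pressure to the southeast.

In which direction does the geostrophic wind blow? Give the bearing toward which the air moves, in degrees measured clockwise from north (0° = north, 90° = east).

The pressure-gradient force points toward the southeast (bearing 135°).
Geostrophic balance: in the Northern Hemisphere the Coriolis force deflects motion to the right, so the geostrophic wind blows 90° to the right of the pressure-gradient force (low pressure on the left).
Rotating 135° by 90° clockwise gives 225° — the wind blows toward the southwest.

225°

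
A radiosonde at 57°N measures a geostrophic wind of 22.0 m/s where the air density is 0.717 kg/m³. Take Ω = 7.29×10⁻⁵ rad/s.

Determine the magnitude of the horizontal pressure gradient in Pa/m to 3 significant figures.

1.93×10⁻³ Pa/m

Coriolis parameter at 57°N:
f = 2Ω sin φ = 2 × 7.29×10⁻⁵ × sin 57° = 1.22×10⁻⁴ s⁻¹
Geostrophic balance rearranged: |∂P/∂n| = f ρ V_g
|∂P/∂n| = 1.22×10⁻⁴ × 0.717 × 22.0 = 1.93×10⁻³ Pa/m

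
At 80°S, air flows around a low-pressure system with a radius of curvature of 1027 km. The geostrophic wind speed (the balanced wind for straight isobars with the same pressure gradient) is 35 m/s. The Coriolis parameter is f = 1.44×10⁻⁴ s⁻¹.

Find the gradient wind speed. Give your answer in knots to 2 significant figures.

57 knots

Around a low, centrifugal force acts outward with Coriolis, so pressure-gradient force balances both:
(1/ρ)|∂P/∂n| = fV + V²/R  →  V² + fR·V − fR·V_g = 0
With fR = 1.44×10⁻⁴ × 1027×10³ m = 148 m/s:
V = [−fR + √((fR)² + 4 fR V_g)]/2 = [−148 + √(148² + 4×148×35)]/2 = 29.2 m/s
Subgeostrophic (V < V_g = 35 m/s), as expected around a low.
Converting: 29.2 m/s × 1.944 = 57 knots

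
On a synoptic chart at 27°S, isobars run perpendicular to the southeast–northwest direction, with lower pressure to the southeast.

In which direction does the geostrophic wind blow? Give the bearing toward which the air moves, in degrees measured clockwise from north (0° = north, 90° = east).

045°

The pressure-gradient force points toward the southeast (bearing 135°).
Geostrophic balance: in the Southern Hemisphere the Coriolis force deflects motion to the left, so the geostrophic wind blows 90° to the left of the pressure-gradient force (low pressure on the right).
Rotating 135° by 90° counterclockwise gives 045° — the wind blows toward the northeast.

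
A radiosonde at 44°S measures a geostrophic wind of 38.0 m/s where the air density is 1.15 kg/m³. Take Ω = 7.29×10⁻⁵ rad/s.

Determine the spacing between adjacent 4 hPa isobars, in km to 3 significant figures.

Coriolis parameter at 44°S:
f = 2Ω sin φ = 2 × 7.29×10⁻⁵ × sin 44° = 1.01×10⁻⁴ s⁻¹
Geostrophic balance rearranged: |∂P/∂n| = f ρ V_g
|∂P/∂n| = 1.01×10⁻⁴ × 1.15 × 38.0 = 4.43×10⁻³ Pa/m
Isobar spacing: Δn = ΔP/|∂P/∂n| = 400 Pa / 4.43×10⁻³ Pa/m = 90375 m ≈ 90.4 km

90.4 km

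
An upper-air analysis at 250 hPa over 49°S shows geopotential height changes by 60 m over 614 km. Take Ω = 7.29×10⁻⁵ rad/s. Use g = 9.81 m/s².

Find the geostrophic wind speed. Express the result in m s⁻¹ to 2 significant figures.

Coriolis parameter at 49°S:
f = 2Ω sin φ = 2 × 7.29×10⁻⁵ × sin 49° = 1.10×10⁻⁴ s⁻¹
Height gradient: |∂Z/∂n| = 60 m / 614000 m = 9.77×10⁻⁵
On a pressure surface, geostrophic balance gives V_g = (g/f)|∂Z/∂n|:
V_g = 9.81 × 9.77×10⁻⁵ / 1.10×10⁻⁴ = 8.71 m/s

8.7 m s⁻¹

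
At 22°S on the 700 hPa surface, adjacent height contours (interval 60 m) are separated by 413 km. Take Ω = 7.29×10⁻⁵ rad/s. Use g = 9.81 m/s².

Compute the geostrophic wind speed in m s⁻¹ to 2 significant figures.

26 m s⁻¹

Coriolis parameter at 22°S:
f = 2Ω sin φ = 2 × 7.29×10⁻⁵ × sin 22° = 5.46×10⁻⁵ s⁻¹
Height gradient: |∂Z/∂n| = 60 m / 413000 m = 1.45×10⁻⁴
On a pressure surface, geostrophic balance gives V_g = (g/f)|∂Z/∂n|:
V_g = 9.81 × 1.45×10⁻⁴ / 5.46×10⁻⁵ = 26.1 m/s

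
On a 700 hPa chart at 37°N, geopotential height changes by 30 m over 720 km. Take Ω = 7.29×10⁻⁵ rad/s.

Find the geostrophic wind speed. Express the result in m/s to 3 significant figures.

Coriolis parameter at 37°N:
f = 2Ω sin φ = 2 × 7.29×10⁻⁵ × sin 37° = 8.77×10⁻⁵ s⁻¹
Height gradient: |∂Z/∂n| = 30 m / 720000 m = 4.17×10⁻⁵
On a pressure surface, geostrophic balance gives V_g = (g/f)|∂Z/∂n|:
V_g = 9.81 × 4.17×10⁻⁵ / 8.77×10⁻⁵ = 4.66 m/s

4.66 m/s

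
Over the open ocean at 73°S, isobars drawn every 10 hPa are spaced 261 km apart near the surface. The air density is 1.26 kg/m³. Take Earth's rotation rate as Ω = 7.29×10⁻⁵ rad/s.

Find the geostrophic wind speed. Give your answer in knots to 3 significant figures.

42.4 knots

Coriolis parameter at 73°S:
f = 2Ω sin φ = 2 × 7.29×10⁻⁵ × sin 73° = 1.39×10⁻⁴ s⁻¹
Pressure gradient: |∂P/∂n| = 1000 Pa / 261000 m = 3.83×10⁻³ Pa/m
Geostrophic balance (pressure-gradient force = Coriolis force):
V_g = (1/(fρ)) |∂P/∂n| = 3.83×10⁻³ / (1.39×10⁻⁴ × 1.26) = 21.8 m/s
Converting: 21.8 m/s × 1.944 = 42.4 knots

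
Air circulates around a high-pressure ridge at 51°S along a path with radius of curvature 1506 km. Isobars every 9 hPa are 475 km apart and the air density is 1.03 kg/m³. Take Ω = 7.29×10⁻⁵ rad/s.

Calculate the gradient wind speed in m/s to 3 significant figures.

Coriolis parameter at 51°S:
f = 2Ω sin φ = 2 × 7.29×10⁻⁵ × sin 51° = 1.13×10⁻⁴ s⁻¹
Pressure gradient: |∂P/∂n| = 900 Pa / 475000 m = 1.89×10⁻³ Pa/m
Geostrophic speed: V_g = |∂P/∂n|/(fρ) = 1.89×10⁻³/(1.13×10⁻⁴ × 1.03) = 16.2 m/s
Around a high, pressure-gradient force acts outward with centrifugal, so Coriolis balances both:
fV = (1/ρ)|∂P/∂n| + V²/R  →  V² − fR·V + fR·V_g = 0
With fR = 1.13×10⁻⁴ × 1506×10³ m = 171 m/s:
V = [fR − √((fR)² − 4 fR V_g)]/2 = [171 − √(171² − 4×171×16.2)]/2 = 18.2 m/s
Supergeostrophic (V > V_g = 16.2 m/s), as expected around a high.

18.2 m/s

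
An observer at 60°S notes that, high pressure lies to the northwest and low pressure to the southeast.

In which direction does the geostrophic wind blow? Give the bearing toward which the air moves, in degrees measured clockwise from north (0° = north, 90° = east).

The pressure-gradient force points toward the southeast (bearing 135°).
Geostrophic balance: in the Southern Hemisphere the Coriolis force deflects motion to the left, so the geostrophic wind blows 90° to the left of the pressure-gradient force (low pressure on the right).
Rotating 135° by 90° counterclockwise gives 045° — the wind blows toward the northeast.

045°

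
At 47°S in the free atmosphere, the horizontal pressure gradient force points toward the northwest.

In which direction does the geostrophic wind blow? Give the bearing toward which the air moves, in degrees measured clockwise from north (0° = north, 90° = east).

225°

The pressure-gradient force points toward the northwest (bearing 315°).
Geostrophic balance: in the Southern Hemisphere the Coriolis force deflects motion to the left, so the geostrophic wind blows 90° to the left of the pressure-gradient force (low pressure on the right).
Rotating 315° by 90° counterclockwise gives 225° — the wind blows toward the southwest.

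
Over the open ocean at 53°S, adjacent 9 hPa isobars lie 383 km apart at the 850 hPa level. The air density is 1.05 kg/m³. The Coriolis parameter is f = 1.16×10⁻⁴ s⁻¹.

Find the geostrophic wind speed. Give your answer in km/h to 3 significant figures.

69.5 km/h

Pressure gradient: |∂P/∂n| = 900 Pa / 383000 m = 2.35×10⁻³ Pa/m
Geostrophic balance (pressure-gradient force = Coriolis force):
V_g = (1/(fρ)) |∂P/∂n| = 2.35×10⁻³ / (1.16×10⁻⁴ × 1.05) = 19.3 m/s
Converting: 19.3 m/s × 3.6 = 69.5 km/h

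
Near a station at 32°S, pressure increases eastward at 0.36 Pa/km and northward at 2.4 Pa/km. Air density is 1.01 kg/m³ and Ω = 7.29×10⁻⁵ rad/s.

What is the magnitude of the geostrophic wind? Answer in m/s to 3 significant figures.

Coriolis parameter at 32°S:
f = 2Ω sin φ = 2 × 7.29×10⁻⁵ × sin 32° = 7.73×10⁻⁵ s⁻¹
In the Southern Hemisphere f is negative: f = −7.73×10⁻⁵ s⁻¹.
Component geostrophic relations (x east, y north):
u_g = −(1/(fρ)) ∂P/∂y,  v_g = (1/(fρ)) ∂P/∂x
u_g = −(2.4×10⁻³)/(−7.73×10⁻⁵ × 1.01) = 30.8 m/s;  v_g = (0.36×10⁻³)/(−7.73×10⁻⁵ × 1.01) = −4.61 m/s
|V_g| = √(u_g² + v_g²) = 31.1 m/s

31.1 m/s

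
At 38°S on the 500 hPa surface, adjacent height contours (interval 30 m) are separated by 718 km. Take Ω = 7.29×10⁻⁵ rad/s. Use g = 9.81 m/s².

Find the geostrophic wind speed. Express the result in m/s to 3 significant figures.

4.57 m/s

Coriolis parameter at 38°S:
f = 2Ω sin φ = 2 × 7.29×10⁻⁵ × sin 38° = 8.98×10⁻⁵ s⁻¹
Height gradient: |∂Z/∂n| = 30 m / 718000 m = 4.18×10⁻⁵
On a pressure surface, geostrophic balance gives V_g = (g/f)|∂Z/∂n|:
V_g = 9.81 × 4.18×10⁻⁵ / 8.98×10⁻⁵ = 4.57 m/s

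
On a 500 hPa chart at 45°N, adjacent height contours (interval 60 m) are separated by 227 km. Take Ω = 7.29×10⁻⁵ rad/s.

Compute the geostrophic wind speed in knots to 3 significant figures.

48.9 knots

Coriolis parameter at 45°N:
f = 2Ω sin φ = 2 × 7.29×10⁻⁵ × sin 45° = 1.03×10⁻⁴ s⁻¹
Height gradient: |∂Z/∂n| = 60 m / 227000 m = 2.64×10⁻⁴
On a pressure surface, geostrophic balance gives V_g = (g/f)|∂Z/∂n|:
V_g = 9.81 × 2.64×10⁻⁴ / 1.03×10⁻⁴ = 25.2 m/s
Converting: 25.2 m/s × 1.944 = 48.9 knots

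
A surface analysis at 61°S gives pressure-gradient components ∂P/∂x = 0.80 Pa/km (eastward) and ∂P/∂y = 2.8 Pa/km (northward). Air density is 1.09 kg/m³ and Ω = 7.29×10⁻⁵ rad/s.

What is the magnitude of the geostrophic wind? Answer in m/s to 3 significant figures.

Coriolis parameter at 61°S:
f = 2Ω sin φ = 2 × 7.29×10⁻⁵ × sin 61° = 1.28×10⁻⁴ s⁻¹
In the Southern Hemisphere f is negative: f = −1.28×10⁻⁴ s⁻¹.
Component geostrophic relations (x east, y north):
u_g = −(1/(fρ)) ∂P/∂y,  v_g = (1/(fρ)) ∂P/∂x
u_g = −(2.8×10⁻³)/(−1.28×10⁻⁴ × 1.09) = 20.1 m/s;  v_g = (0.80×10⁻³)/(−1.28×10⁻⁴ × 1.09) = −5.76 m/s
|V_g| = √(u_g² + v_g²) = 21.0 m/s

21.0 m/s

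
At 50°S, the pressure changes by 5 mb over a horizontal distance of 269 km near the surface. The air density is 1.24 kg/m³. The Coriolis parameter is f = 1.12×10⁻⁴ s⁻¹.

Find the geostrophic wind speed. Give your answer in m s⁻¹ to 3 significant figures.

Pressure gradient: |∂P/∂n| = 500 Pa / 269000 m = 1.86×10⁻³ Pa/m
Geostrophic balance (pressure-gradient force = Coriolis force):
V_g = (1/(fρ)) |∂P/∂n| = 1.86×10⁻³ / (1.12×10⁻⁴ × 1.24) = 13.4 m/s

13.4 m s⁻¹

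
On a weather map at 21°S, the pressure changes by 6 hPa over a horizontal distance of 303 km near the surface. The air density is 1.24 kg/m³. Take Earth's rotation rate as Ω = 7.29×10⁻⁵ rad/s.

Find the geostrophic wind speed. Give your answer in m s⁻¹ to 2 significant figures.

31 m s⁻¹

Coriolis parameter at 21°S:
f = 2Ω sin φ = 2 × 7.29×10⁻⁵ × sin 21° = 5.23×10⁻⁵ s⁻¹
Pressure gradient: |∂P/∂n| = 600 Pa / 303000 m = 1.98×10⁻³ Pa/m
Geostrophic balance (pressure-gradient force = Coriolis force):
V_g = (1/(fρ)) |∂P/∂n| = 1.98×10⁻³ / (5.23×10⁻⁵ × 1.24) = 30.6 m/s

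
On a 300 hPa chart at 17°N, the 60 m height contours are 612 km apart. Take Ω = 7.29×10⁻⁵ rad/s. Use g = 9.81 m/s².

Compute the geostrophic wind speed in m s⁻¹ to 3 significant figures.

22.6 m s⁻¹

Coriolis parameter at 17°N:
f = 2Ω sin φ = 2 × 7.29×10⁻⁵ × sin 17° = 4.26×10⁻⁵ s⁻¹
Height gradient: |∂Z/∂n| = 60 m / 612000 m = 9.80×10⁻⁵
On a pressure surface, geostrophic balance gives V_g = (g/f)|∂Z/∂n|:
V_g = 9.81 × 9.80×10⁻⁵ / 4.26×10⁻⁵ = 22.6 m/s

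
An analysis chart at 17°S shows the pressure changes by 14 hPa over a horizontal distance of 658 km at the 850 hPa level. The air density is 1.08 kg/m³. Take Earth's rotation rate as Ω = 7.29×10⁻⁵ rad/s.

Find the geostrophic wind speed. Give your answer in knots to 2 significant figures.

90 knots

Coriolis parameter at 17°S:
f = 2Ω sin φ = 2 × 7.29×10⁻⁵ × sin 17° = 4.26×10⁻⁵ s⁻¹
Pressure gradient: |∂P/∂n| = 1400 Pa / 658000 m = 2.13×10⁻³ Pa/m
Geostrophic balance (pressure-gradient force = Coriolis force):
V_g = (1/(fρ)) |∂P/∂n| = 2.13×10⁻³ / (4.26×10⁻⁵ × 1.08) = 46.2 m/s
Converting: 46.2 m/s × 1.944 = 90 knots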